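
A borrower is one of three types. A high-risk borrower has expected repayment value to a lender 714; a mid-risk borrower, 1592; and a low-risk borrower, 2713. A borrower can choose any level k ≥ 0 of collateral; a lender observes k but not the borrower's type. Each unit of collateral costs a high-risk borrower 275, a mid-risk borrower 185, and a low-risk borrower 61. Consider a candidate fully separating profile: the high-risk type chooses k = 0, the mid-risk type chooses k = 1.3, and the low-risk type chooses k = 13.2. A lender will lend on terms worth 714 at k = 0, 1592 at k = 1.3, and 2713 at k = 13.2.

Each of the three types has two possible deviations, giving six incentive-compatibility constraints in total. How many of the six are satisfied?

5

High-risk (own payoff 714): to k=1.3 gives 1592 − 275×1.3 = 1234.5 → profitable ✗; to k=13.2 gives 2713 − 275×13.2 = -917 → no gain ✓.
Mid-risk (own payoff 1592 − 185×1.3 = 1351.5): to k=0 gives 714 → no gain ✓; to k=13.2 gives 2713 − 185×13.2 = 271 → no gain ✓.
Low-risk (own payoff 2713 − 61×13.2 = 1907.8): to k=0 gives 714 → no gain ✓; to k=1.3 gives 1592 − 61×1.3 = 1512.7 → no gain ✓.
5 of the 6 constraints hold; not an equilibrium.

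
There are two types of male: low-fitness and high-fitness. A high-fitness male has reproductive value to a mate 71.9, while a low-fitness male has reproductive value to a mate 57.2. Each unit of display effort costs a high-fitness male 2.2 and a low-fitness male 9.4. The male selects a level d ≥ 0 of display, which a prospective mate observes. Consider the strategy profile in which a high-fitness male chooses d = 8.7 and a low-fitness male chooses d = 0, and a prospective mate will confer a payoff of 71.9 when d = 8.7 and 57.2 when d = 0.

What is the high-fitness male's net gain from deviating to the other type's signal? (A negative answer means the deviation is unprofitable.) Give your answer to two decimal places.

4.44

Playing d = 8.7 the high-fitness male receives 71.9 − 2.2 × 8.7 = 52.76.
Deviating to d = 0 yields 57.2 instead.
Gain from deviating: 57.2 − 52.76 = 4.44.
The gain is positive, so the high-fitness type's incentive-compatibility constraint is violated — this profile is not a separating equilibrium.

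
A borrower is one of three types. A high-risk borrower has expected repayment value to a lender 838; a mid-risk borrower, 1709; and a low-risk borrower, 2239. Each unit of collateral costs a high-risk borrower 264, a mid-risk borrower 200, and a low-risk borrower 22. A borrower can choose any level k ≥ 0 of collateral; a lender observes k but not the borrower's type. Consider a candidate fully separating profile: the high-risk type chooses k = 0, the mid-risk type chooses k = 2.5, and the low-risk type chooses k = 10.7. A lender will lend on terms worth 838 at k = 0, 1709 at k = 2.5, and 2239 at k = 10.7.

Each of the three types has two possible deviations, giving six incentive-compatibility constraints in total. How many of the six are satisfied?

Low-risk (own payoff 2239 − 22×10.7 = 2003.6): to k=0 gives 838 → no gain ✓; to k=2.5 gives 1709 − 22×2.5 = 1654 → no gain ✓.
Mid-risk (own payoff 1709 − 200×2.5 = 1209): to k=0 gives 838 → no gain ✓; to k=10.7 gives 2239 − 200×10.7 = 99 → no gain ✓.
High-risk (own payoff 838): to k=2.5 gives 1709 − 264×2.5 = 1049 → profitable ✗; to k=10.7 gives 2239 − 264×10.7 = -585.8 → no gain ✓.
5 of the 6 constraints hold; not an equilibrium.

5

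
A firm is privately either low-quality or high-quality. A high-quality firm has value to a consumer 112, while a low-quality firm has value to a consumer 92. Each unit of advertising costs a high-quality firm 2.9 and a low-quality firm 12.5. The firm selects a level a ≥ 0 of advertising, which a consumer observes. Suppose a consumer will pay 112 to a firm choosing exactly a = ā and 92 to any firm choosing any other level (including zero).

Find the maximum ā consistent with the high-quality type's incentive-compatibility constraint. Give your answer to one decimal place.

Choosing ā yields the high-quality type 112 − 2.9·ā; choosing zero yields 92.
The high-quality type is indifferent at 112 − 2.9·ā = 92, i.e. ā = (112 − 92) / 2.9 ≈ 6.9.
For any ā above 6.9 the high-quality type would rather pool at zero, so separation collapses.

6.9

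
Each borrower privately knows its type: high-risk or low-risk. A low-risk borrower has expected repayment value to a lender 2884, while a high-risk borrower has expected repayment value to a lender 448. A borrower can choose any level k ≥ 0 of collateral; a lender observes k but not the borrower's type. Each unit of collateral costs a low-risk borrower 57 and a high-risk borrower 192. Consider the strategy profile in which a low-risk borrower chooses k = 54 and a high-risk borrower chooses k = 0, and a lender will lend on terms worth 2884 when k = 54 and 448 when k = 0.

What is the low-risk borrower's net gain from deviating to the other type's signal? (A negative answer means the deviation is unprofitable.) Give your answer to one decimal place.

642.0

Playing k = 54 the low-risk borrower receives 2884 − 57 × 54 = -194.
Deviating to k = 0 yields 448 instead.
Gain from deviating: 448 − (-194) = 642.0.
The gain is positive, so the low-risk type's incentive-compatibility constraint is violated — this profile is not a separating equilibrium.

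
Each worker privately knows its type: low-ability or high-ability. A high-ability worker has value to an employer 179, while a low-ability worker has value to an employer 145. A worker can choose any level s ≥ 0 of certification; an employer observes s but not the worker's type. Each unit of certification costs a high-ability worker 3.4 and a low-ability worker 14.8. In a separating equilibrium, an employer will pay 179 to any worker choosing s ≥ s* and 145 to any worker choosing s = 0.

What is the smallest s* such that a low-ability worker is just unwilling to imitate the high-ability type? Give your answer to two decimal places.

2.30

A low-ability worker choosing s = 0 receives 145.
Imitating at s* instead would pay 179 at cost 14.8·s*, netting 179 − 14.8·s*.
Indifference: 145 = 179 − 14.8·s*, so s* = (179 − 145) / 14.8 ≈ 2.30.
At s* the low-ability type's incentive constraint just binds; the high-ability type strictly prefers s* since its per-unit cost is lower.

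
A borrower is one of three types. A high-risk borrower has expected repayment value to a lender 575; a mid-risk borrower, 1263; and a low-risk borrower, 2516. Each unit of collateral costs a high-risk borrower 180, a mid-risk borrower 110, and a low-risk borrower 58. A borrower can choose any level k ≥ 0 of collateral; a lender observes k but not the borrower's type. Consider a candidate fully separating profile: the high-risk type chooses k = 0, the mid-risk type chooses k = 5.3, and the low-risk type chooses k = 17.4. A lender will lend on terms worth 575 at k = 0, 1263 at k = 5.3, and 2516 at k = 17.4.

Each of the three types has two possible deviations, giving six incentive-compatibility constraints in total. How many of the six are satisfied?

6

Mid-risk (own payoff 1263 − 110×5.3 = 680): to k=0 gives 575 → no gain ✓; to k=17.4 gives 2516 − 110×17.4 = 602 → no gain ✓.
Low-risk (own payoff 2516 − 58×17.4 = 1506.8): to k=0 gives 575 → no gain ✓; to k=5.3 gives 1263 − 58×5.3 = 955.6 → no gain ✓.
High-risk (own payoff 575): to k=5.3 gives 1263 − 180×5.3 = 309 → no gain ✓; to k=17.4 gives 2516 − 180×17.4 = -616 → no gain ✓.
6 of the 6 constraints hold; this profile is a separating equilibrium.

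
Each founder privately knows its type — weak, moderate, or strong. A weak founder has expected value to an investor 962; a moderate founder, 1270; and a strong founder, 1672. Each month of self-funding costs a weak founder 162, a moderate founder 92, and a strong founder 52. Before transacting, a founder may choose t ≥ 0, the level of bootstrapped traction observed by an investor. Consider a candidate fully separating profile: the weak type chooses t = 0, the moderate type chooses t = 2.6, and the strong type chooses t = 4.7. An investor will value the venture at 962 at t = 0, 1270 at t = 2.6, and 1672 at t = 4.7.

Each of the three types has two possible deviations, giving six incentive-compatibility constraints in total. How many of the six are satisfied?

5

Moderate (own payoff 1270 − 92×2.6 = 1030.8): to t=0 gives 962 → no gain ✓; to t=4.7 gives 1672 − 92×4.7 = 1239.6 → profitable ✗.
Weak (own payoff 962): to t=2.6 gives 1270 − 162×2.6 = 848.8 → no gain ✓; to t=4.7 gives 1672 − 162×4.7 = 910.6 → no gain ✓.
Strong (own payoff 1672 − 52×4.7 = 1427.6): to t=0 gives 962 → no gain ✓; to t=2.6 gives 1270 − 52×2.6 = 1134.8 → no gain ✓.
5 of the 6 constraints hold; not an equilibrium.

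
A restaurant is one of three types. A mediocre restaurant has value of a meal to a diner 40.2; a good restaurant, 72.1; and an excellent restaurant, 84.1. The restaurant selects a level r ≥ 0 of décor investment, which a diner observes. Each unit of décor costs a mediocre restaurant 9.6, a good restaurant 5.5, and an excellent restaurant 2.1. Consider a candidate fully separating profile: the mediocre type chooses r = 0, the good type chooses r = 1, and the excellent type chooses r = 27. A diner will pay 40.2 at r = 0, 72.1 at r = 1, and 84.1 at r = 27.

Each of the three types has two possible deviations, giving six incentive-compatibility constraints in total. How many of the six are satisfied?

3

Mediocre (own payoff 40.2): to r=1 gives 72.1 − 9.6×1 = 62.5 → profitable ✗; to r=27 gives 84.1 − 9.6×27 = -175.1 → no gain ✓.
Excellent (own payoff 84.1 − 2.1×27 = 27.4): to r=0 gives 40.2 → profitable ✗; to r=1 gives 72.1 − 2.1×1 = 70 → profitable ✗.
Good (own payoff 72.1 − 5.5×1 = 66.6): to r=0 gives 40.2 → no gain ✓; to r=27 gives 84.1 − 5.5×27 = -64.4 → no gain ✓.
3 of the 6 constraints hold; not an equilibrium.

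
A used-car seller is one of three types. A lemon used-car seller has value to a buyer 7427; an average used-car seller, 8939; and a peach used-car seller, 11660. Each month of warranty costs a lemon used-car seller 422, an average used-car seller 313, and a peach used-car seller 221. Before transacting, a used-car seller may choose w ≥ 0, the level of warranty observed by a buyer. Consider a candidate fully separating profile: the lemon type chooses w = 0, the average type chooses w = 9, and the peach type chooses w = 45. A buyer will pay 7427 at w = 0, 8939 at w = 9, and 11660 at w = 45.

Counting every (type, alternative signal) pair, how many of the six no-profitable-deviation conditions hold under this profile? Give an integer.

3

Average (own payoff 8939 − 313×9 = 6122): to w=0 gives 7427 → profitable ✗; to w=45 gives 11660 − 313×45 = -2425 → no gain ✓.
Lemon (own payoff 7427): to w=9 gives 8939 − 422×9 = 5141 → no gain ✓; to w=45 gives 11660 − 422×45 = -7330 → no gain ✓.
Peach (own payoff 11660 − 221×45 = 1715): to w=0 gives 7427 → profitable ✗; to w=9 gives 8939 − 221×9 = 6950 → profitable ✗.
3 of the 6 constraints hold; not an equilibrium.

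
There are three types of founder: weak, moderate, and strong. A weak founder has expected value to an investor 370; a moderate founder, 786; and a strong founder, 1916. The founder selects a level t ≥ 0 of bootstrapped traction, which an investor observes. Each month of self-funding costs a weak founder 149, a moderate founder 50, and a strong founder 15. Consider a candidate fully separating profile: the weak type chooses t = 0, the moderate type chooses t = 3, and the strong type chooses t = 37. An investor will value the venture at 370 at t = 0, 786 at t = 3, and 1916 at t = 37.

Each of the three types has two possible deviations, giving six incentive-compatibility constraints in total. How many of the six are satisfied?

Strong (own payoff 1916 − 15×37 = 1361): to t=0 gives 370 → no gain ✓; to t=3 gives 786 − 15×3 = 741 → no gain ✓.
Moderate (own payoff 786 − 50×3 = 636): to t=0 gives 370 → no gain ✓; to t=37 gives 1916 − 50×37 = 66 → no gain ✓.
Weak (own payoff 370): to t=3 gives 786 − 149×3 = 339 → no gain ✓; to t=37 gives 1916 − 149×37 = -3597 → no gain ✓.
6 of the 6 constraints hold; this profile is a separating equilibrium.

6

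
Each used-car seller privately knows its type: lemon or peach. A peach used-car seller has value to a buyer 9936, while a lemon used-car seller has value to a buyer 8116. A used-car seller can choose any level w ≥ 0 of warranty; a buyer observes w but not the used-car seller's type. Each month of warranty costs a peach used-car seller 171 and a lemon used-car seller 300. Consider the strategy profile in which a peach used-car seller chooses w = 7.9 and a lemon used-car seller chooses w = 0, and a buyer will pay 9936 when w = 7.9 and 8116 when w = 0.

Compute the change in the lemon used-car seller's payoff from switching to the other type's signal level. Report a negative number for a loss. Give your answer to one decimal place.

-550.0

Playing w = 0 the lemon used-car seller receives 8116.
Deviating to w = 7.9 brings payment 9936 at cost 300 × 7.9 = 2370, netting 7566.
Gain from deviating: 7566 − 8116 = -550.0.
The gain is negative, so the lemon type's incentive-compatibility constraint is satisfied.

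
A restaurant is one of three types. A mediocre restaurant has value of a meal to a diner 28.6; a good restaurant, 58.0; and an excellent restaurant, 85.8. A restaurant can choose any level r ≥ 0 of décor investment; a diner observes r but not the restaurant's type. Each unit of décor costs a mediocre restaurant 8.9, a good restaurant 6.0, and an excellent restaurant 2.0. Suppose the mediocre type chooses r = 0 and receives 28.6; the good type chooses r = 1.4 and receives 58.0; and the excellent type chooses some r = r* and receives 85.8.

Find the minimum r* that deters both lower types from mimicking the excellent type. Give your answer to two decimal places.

6.43

Good type (on-path payoff 58.0 − 6.0×1.4 = 49.6) won't mimic when 49.6 ≥ 85.8 − 6.0·r*, i.e. r* ≥ 6.03.
Mediocre type (on-path payoff 28.6) won't mimic when 28.6 ≥ 85.8 − 8.9·r*, i.e. r* ≥ 6.43.
Both must hold, so r* = max(6.43, 6.03) = 6.43. The mediocre type's constraint binds.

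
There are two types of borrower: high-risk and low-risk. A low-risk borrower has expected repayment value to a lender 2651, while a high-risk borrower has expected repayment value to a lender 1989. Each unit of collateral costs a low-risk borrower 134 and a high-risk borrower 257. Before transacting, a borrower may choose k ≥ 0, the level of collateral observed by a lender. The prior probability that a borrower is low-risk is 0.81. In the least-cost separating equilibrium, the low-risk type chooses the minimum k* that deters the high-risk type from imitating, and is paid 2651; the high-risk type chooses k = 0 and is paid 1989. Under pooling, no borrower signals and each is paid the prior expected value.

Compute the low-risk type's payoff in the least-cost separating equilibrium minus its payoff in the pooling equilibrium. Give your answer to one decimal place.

Least-cost separating signal: k* solves 1989 = 2651 − 257·k*, so k* = (2651 − 1989)/257 ≈ 2.5759.
Low-risk type's separating payoff: 2651 − 134 × k* = 2651 − 134 × (2651 − 1989)/257 = 2651 − 88708/257 ≈ 2305.833.
Pooling payoff: 0.81 × 2651 + 0.19 × 1989 = 2525.22.
Difference: 2305.833 − 2525.22 = -219.387, i.e. -219.4 to one decimal place.
The low-risk type would prefer the pooling outcome.

-219.4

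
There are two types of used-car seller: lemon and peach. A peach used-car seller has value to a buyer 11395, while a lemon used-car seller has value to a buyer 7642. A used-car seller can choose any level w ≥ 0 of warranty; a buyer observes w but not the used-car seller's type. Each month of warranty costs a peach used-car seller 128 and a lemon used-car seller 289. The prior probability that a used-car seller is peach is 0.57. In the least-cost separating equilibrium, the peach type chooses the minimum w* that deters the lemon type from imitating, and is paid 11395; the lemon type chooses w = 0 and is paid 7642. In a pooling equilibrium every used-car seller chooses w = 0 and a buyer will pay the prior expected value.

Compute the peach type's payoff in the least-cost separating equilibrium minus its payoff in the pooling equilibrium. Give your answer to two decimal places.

-48.44

Least-cost separating signal: w* solves 7642 = 11395 − 289·w*, so w* = (11395 − 7642)/289 ≈ 12.9862.
Peach type's separating payoff: 11395 − 128 × w* = 11395 − 128 × (11395 − 7642)/289 = 11395 − 480384/289 ≈ 9732.7716.
Pooling payoff: 0.57 × 11395 + 0.43 × 7642 = 9781.21.
Difference: 9732.7716 − 9781.21 = -48.4384, i.e. -48.44 to two decimal places.
The peach type would prefer the pooling outcome.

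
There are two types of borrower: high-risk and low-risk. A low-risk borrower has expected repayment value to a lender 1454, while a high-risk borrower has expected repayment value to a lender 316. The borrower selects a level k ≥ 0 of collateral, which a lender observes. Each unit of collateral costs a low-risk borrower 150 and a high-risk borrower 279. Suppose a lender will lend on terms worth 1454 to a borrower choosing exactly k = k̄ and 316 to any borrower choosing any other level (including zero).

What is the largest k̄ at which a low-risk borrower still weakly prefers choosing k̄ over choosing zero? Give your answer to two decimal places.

Choosing k̄ yields the low-risk type 1454 − 150·k̄; choosing zero yields 316.
The low-risk type is indifferent at 1454 − 150·k̄ = 316, i.e. k̄ = (1454 − 316) / 150 ≈ 7.59.
For any k̄ above 7.59 the low-risk type would rather pool at zero, so separation collapses.

7.59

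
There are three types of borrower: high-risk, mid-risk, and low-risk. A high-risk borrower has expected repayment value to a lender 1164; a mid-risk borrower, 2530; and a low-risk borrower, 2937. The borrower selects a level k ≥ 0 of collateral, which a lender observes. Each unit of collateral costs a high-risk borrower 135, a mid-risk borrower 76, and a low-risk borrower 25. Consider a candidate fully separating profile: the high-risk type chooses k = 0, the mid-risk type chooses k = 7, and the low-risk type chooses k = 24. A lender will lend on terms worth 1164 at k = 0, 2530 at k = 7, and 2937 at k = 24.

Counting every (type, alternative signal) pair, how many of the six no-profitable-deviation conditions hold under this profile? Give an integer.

Low-risk (own payoff 2937 − 25×24 = 2337): to k=0 gives 1164 → no gain ✓; to k=7 gives 2530 − 25×7 = 2355 → profitable ✗.
High-risk (own payoff 1164): to k=7 gives 2530 − 135×7 = 1585 → profitable ✗; to k=24 gives 2937 − 135×24 = -303 → no gain ✓.
Mid-risk (own payoff 2530 − 76×7 = 1998): to k=0 gives 1164 → no gain ✓; to k=24 gives 2937 − 76×24 = 1113 → no gain ✓.
4 of the 6 constraints hold; not an equilibrium.

4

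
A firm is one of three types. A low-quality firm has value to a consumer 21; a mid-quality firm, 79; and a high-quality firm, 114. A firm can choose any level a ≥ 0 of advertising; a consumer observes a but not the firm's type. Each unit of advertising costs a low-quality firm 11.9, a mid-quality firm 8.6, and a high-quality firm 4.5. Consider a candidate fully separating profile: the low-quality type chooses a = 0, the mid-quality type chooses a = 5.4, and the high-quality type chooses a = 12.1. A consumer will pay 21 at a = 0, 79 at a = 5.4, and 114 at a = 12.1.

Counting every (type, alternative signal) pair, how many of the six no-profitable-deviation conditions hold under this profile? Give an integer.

6

High-quality (own payoff 114 − 4.5×12.1 = 59.55): to a=0 gives 21 → no gain ✓; to a=5.4 gives 79 − 4.5×5.4 = 54.7 → no gain ✓.
Low-quality (own payoff 21): to a=5.4 gives 79 − 11.9×5.4 = 14.74 → no gain ✓; to a=12.1 gives 114 − 11.9×12.1 = -29.99 → no gain ✓.
Mid-quality (own payoff 79 − 8.6×5.4 = 32.56): to a=0 gives 21 → no gain ✓; to a=12.1 gives 114 − 8.6×12.1 = 9.94 → no gain ✓.
6 of the 6 constraints hold; this profile is a separating equilibrium.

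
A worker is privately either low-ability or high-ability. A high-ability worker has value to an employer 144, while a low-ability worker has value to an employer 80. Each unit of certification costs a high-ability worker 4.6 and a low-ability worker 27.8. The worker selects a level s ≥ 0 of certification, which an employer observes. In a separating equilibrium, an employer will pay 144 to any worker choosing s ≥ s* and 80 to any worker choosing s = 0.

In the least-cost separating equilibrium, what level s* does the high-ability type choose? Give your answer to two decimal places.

A low-ability worker choosing s = 0 receives 80.
Imitating at s* instead would pay 144 at cost 27.8·s*, netting 144 − 27.8·s*.
Indifference: 80 = 144 − 27.8·s*, so s* = (144 − 80) / 27.8 ≈ 2.30.
This is the low-ability type's binding incentive-compatibility constraint; any s ≥ 2.30 sustains separation on that side.

2.30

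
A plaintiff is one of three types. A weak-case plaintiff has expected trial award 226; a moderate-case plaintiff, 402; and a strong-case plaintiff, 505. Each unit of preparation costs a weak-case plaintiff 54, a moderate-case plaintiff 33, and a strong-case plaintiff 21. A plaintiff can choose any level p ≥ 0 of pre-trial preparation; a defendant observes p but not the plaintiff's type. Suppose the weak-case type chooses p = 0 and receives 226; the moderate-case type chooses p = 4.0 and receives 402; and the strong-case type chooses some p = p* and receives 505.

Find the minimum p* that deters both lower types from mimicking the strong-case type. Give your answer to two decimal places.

Weak-case type (on-path payoff 226) won't mimic when 226 ≥ 505 − 54·p*, i.e. p* ≥ 5.17.
Moderate-case type (on-path payoff 402 − 33×4.0 = 270) won't mimic when 270 ≥ 505 − 33·p*, i.e. p* ≥ 7.12.
Both must hold, so p* = max(5.17, 7.12) = 7.12. The moderate-case type's constraint binds.

7.12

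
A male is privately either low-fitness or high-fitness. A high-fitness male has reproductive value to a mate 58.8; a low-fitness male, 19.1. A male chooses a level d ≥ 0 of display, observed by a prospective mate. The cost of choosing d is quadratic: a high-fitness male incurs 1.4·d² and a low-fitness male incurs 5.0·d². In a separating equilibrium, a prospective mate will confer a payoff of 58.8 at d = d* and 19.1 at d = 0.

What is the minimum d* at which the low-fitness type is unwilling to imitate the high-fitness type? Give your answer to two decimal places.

2.82

The low-fitness type at d = 0 receives 19.1; imitating at d* yields 58.8 − 5.0·d*².
Indifference: 19.1 = 58.8 − 5.0·d*², so d*² = (58.8 − 19.1) / 5.0 = 7.94.
d* = √7.94 ≈ 2.82.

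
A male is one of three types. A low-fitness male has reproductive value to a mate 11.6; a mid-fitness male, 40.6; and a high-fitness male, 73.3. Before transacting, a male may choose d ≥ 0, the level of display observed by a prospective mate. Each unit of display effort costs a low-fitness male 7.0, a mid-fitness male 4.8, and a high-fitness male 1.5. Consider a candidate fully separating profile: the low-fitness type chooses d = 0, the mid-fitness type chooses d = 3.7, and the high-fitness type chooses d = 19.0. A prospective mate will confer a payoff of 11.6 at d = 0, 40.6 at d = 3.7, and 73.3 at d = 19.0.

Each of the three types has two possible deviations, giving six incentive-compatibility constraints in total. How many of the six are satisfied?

Mid-fitness (own payoff 40.6 − 4.8×3.7 = 22.84): to d=0 gives 11.6 → no gain ✓; to d=19.0 gives 73.3 − 4.8×19.0 = -17.9 → no gain ✓.
High-fitness (own payoff 73.3 − 1.5×19.0 = 44.8): to d=0 gives 11.6 → no gain ✓; to d=3.7 gives 40.6 − 1.5×3.7 = 35.05 → no gain ✓.
Low-fitness (own payoff 11.6): to d=3.7 gives 40.6 − 7.0×3.7 = 14.7 → profitable ✗; to d=19.0 gives 73.3 − 7.0×19.0 = -59.7 → no gain ✓.
5 of the 6 constraints hold; not an equilibrium.

5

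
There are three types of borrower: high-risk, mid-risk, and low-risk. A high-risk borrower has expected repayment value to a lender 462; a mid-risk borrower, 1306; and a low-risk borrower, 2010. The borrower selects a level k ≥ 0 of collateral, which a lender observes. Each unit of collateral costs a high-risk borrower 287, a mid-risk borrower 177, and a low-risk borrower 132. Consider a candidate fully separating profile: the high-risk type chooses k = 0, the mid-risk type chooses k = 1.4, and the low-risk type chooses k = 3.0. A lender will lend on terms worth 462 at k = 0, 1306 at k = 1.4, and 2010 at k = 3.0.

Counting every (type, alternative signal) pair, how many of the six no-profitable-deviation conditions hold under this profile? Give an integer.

3

Mid-risk (own payoff 1306 − 177×1.4 = 1058.2): to k=0 gives 462 → no gain ✓; to k=3.0 gives 2010 − 177×3.0 = 1479 → profitable ✗.
Low-risk (own payoff 2010 − 132×3.0 = 1614): to k=0 gives 462 → no gain ✓; to k=1.4 gives 1306 − 132×1.4 = 1121.2 → no gain ✓.
High-risk (own payoff 462): to k=1.4 gives 1306 − 287×1.4 = 904.2 → profitable ✗; to k=3.0 gives 2010 − 287×3.0 = 1149 → profitable ✗.
3 of the 6 constraints hold; not an equilibrium.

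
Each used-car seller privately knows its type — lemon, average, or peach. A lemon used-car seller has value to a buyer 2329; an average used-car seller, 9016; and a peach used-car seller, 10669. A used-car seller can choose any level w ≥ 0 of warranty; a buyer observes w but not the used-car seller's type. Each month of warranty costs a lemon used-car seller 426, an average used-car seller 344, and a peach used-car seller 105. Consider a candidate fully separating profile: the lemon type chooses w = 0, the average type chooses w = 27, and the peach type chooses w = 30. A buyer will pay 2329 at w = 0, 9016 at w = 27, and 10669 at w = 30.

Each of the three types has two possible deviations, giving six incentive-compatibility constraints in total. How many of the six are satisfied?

4

Peach (own payoff 10669 − 105×30 = 7519): to w=0 gives 2329 → no gain ✓; to w=27 gives 9016 − 105×27 = 6181 → no gain ✓.
Lemon (own payoff 2329): to w=27 gives 9016 − 426×27 = -2486 → no gain ✓; to w=30 gives 10669 − 426×30 = -2111 → no gain ✓.
Average (own payoff 9016 − 344×27 = -272): to w=0 gives 2329 → profitable ✗; to w=30 gives 10669 − 344×30 = 349 → profitable ✗.
4 of the 6 constraints hold; not an equilibrium.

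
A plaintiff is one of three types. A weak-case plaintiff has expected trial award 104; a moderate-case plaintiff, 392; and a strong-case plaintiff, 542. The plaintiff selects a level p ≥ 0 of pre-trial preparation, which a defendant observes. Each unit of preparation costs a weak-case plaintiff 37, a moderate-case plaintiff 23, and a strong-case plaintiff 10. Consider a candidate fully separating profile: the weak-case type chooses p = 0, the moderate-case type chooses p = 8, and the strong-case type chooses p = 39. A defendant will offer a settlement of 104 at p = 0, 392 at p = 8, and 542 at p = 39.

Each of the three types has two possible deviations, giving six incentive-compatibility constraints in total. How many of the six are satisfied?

5

Weak-case (own payoff 104): to p=8 gives 392 − 37×8 = 96 → no gain ✓; to p=39 gives 542 − 37×39 = -901 → no gain ✓.
Moderate-case (own payoff 392 − 23×8 = 208): to p=0 gives 104 → no gain ✓; to p=39 gives 542 − 23×39 = -355 → no gain ✓.
Strong-case (own payoff 542 − 10×39 = 152): to p=0 gives 104 → no gain ✓; to p=8 gives 392 − 10×8 = 312 → profitable ✗.
5 of the 6 constraints hold; not an equilibrium.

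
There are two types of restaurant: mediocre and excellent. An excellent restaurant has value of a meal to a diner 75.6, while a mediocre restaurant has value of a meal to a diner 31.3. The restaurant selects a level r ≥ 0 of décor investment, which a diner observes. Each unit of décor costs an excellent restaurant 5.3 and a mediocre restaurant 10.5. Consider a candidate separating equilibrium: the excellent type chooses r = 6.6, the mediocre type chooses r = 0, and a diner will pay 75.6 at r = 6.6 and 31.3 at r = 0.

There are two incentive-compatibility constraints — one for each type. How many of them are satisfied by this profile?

Mediocre type: stay at 0 → 31.3; mimic → 75.6 − 10.5 × 6.6 = 6.3. IC holds (31.3 ≥ 6.3).
Excellent type: signal → 75.6 − 5.3 × 6.6 = 40.62; deviate to 0 → 31.3. IC holds (40.62 ≥ 31.3).
2 of 2 constraints hold, so this is a separating equilibrium.

2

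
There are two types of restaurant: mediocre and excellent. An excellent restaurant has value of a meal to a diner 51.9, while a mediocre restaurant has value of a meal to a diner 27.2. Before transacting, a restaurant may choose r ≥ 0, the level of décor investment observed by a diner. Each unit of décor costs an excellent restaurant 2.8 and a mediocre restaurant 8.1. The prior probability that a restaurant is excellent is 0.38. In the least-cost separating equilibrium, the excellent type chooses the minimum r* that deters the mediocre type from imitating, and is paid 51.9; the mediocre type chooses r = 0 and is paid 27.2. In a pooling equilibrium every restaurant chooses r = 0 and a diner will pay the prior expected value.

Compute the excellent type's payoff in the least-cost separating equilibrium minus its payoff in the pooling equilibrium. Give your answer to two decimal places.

6.78

Least-cost separating signal: r* solves 27.2 = 51.9 − 8.1·r*, so r* = (51.9 − 27.2)/8.1 ≈ 3.0494.
Excellent type's separating payoff: 51.9 − 2.8 × r* = 51.9 − 2.8 × (51.9 − 27.2)/8.1 = 51.9 − 69.16/8.1 ≈ 43.3617.
Pooling payoff: 0.38 × 51.9 + 0.62 × 27.2 = 36.586.
Difference: 43.3617 − 36.586 = 6.7757, i.e. 6.78 to two decimal places.
The excellent type prefers to separate.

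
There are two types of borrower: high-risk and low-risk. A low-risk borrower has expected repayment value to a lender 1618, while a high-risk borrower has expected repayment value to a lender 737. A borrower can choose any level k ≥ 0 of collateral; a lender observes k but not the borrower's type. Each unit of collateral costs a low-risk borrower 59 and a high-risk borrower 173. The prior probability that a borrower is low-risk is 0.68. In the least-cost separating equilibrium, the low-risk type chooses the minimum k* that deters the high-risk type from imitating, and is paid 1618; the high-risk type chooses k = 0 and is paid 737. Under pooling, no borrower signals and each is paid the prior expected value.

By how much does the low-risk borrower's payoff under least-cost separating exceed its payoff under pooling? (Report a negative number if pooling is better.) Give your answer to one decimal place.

-18.5

Least-cost separating signal: k* solves 737 = 1618 − 173·k*, so k* = (1618 − 737)/173 ≈ 5.0925.
Low-risk type's separating payoff: 1618 − 59 × k* = 1618 − 59 × (1618 − 737)/173 = 1618 − 51979/173 ≈ 1317.543.
Pooling payoff: 0.68 × 1618 + 0.32 × 737 = 1336.08.
Difference: 1317.543 − 1336.08 = -18.537, i.e. -18.5 to one decimal place.
The low-risk type would prefer the pooling outcome.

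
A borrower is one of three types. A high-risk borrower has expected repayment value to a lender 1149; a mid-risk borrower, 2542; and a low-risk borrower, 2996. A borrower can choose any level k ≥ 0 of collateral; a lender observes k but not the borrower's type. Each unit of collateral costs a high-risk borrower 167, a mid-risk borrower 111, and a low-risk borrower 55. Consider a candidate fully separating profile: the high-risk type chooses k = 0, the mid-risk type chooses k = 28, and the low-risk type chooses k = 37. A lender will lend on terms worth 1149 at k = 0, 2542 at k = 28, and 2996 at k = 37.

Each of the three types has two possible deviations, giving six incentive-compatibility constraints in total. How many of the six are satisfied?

3

Low-risk (own payoff 2996 − 55×37 = 961): to k=0 gives 1149 → profitable ✗; to k=28 gives 2542 − 55×28 = 1002 → profitable ✗.
Mid-risk (own payoff 2542 − 111×28 = -566): to k=0 gives 1149 → profitable ✗; to k=37 gives 2996 − 111×37 = -1111 → no gain ✓.
High-risk (own payoff 1149): to k=28 gives 2542 − 167×28 = -2134 → no gain ✓; to k=37 gives 2996 − 167×37 = -3183 → no gain ✓.
3 of the 6 constraints hold; not an equilibrium.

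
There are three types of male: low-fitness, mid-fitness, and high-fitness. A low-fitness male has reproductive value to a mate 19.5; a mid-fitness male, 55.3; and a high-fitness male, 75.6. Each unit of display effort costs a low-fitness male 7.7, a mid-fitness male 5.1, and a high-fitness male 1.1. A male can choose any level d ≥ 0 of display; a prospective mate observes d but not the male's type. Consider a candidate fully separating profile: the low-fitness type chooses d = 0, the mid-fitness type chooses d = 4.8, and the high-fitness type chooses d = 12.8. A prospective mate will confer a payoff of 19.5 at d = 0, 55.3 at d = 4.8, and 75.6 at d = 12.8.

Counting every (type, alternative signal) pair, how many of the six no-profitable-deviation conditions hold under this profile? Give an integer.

6

Mid-fitness (own payoff 55.3 − 5.1×4.8 = 30.82): to d=0 gives 19.5 → no gain ✓; to d=12.8 gives 75.6 − 5.1×12.8 = 10.32 → no gain ✓.
Low-fitness (own payoff 19.5): to d=4.8 gives 55.3 − 7.7×4.8 = 18.34 → no gain ✓; to d=12.8 gives 75.6 − 7.7×12.8 = -22.96 → no gain ✓.
High-fitness (own payoff 75.6 − 1.1×12.8 = 61.52): to d=0 gives 19.5 → no gain ✓; to d=4.8 gives 55.3 − 1.1×4.8 = 50.02 → no gain ✓.
6 of the 6 constraints hold; this profile is a separating equilibrium.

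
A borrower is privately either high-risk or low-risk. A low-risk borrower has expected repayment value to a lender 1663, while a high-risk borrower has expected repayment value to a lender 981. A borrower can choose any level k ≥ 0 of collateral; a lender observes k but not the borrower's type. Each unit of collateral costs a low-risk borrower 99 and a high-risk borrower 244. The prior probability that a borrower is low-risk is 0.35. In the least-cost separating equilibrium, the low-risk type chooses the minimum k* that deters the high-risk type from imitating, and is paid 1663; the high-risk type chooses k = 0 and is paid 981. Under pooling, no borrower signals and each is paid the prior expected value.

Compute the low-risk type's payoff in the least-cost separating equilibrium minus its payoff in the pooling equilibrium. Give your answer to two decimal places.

Least-cost separating signal: k* solves 981 = 1663 − 244·k*, so k* = (1663 − 981)/244 ≈ 2.7951.
Low-risk type's separating payoff: 1663 − 99 × k* = 1663 − 99 × (1663 − 981)/244 = 1663 − 67518/244 ≈ 1386.2869.
Pooling payoff: 0.35 × 1663 + 0.65 × 981 = 1219.7.
Difference: 1386.2869 − 1219.7 = 166.5869, i.e. 166.59 to two decimal places.
The low-risk type prefers to separate.

166.59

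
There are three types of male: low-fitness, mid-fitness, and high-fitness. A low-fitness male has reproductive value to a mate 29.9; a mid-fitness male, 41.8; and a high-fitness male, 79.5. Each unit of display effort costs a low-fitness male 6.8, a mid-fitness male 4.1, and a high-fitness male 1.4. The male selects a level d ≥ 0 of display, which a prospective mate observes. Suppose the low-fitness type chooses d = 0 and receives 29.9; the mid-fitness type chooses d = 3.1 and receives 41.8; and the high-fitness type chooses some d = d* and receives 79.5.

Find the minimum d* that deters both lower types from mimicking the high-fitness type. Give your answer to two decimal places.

12.30

Low-fitness type (on-path payoff 29.9) won't mimic when 29.9 ≥ 79.5 − 6.8·d*, i.e. d* ≥ 7.29.
Mid-fitness type (on-path payoff 41.8 − 4.1×3.1 = 29.09) won't mimic when 29.09 ≥ 79.5 − 4.1·d*, i.e. d* ≥ 12.30.
Both must hold, so d* = max(7.29, 12.30) = 12.30. The mid-fitness type's constraint binds.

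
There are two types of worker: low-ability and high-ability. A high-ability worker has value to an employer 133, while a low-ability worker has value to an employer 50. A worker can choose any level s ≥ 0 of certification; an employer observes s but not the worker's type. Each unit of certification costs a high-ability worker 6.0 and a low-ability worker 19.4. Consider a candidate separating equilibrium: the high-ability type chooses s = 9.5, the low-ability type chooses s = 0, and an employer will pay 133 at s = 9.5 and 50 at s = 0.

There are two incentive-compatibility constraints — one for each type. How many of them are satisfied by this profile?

2

High-ability type: signal → 133 − 6.0 × 9.5 = 76; deviate to 0 → 50. IC holds (76 ≥ 50).
Low-ability type: stay at 0 → 50; mimic → 133 − 19.4 × 9.5 = -51.3. IC holds (50 ≥ -51.3).
2 of 2 constraints hold, so this is a separating equilibrium.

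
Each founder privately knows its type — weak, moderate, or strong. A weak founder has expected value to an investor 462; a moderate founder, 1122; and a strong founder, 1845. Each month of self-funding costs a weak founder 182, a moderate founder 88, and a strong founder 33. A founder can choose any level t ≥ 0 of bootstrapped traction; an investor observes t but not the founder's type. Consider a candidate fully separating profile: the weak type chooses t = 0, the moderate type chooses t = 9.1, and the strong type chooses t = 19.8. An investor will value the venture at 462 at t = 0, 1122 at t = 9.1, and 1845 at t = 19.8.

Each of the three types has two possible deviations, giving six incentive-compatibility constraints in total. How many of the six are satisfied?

5

Strong (own payoff 1845 − 33×19.8 = 1191.6): to t=0 gives 462 → no gain ✓; to t=9.1 gives 1122 − 33×9.1 = 821.7 → no gain ✓.
Moderate (own payoff 1122 − 88×9.1 = 321.2): to t=0 gives 462 → profitable ✗; to t=19.8 gives 1845 − 88×19.8 = 102.6 → no gain ✓.
Weak (own payoff 462): to t=9.1 gives 1122 − 182×9.1 = -534.2 → no gain ✓; to t=19.8 gives 1845 − 182×19.8 = -1758.6 → no gain ✓.
5 of the 6 constraints hold; not an equilibrium.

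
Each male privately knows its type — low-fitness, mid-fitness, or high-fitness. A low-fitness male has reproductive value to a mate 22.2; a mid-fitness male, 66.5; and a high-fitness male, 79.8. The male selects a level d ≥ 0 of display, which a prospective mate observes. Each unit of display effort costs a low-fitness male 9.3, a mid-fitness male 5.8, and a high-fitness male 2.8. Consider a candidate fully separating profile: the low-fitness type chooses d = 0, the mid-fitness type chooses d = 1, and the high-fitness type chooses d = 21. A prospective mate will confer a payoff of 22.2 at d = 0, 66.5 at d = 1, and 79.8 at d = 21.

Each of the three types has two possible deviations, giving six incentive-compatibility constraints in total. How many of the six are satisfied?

Mid-fitness (own payoff 66.5 − 5.8×1 = 60.7): to d=0 gives 22.2 → no gain ✓; to d=21 gives 79.8 − 5.8×21 = -42 → no gain ✓.
High-fitness (own payoff 79.8 − 2.8×21 = 21): to d=0 gives 22.2 → profitable ✗; to d=1 gives 66.5 − 2.8×1 = 63.7 → profitable ✗.
Low-fitness (own payoff 22.2): to d=1 gives 66.5 − 9.3×1 = 57.2 → profitable ✗; to d=21 gives 79.8 − 9.3×21 = -115.5 → no gain ✓.
3 of the 6 constraints hold; not an equilibrium.

3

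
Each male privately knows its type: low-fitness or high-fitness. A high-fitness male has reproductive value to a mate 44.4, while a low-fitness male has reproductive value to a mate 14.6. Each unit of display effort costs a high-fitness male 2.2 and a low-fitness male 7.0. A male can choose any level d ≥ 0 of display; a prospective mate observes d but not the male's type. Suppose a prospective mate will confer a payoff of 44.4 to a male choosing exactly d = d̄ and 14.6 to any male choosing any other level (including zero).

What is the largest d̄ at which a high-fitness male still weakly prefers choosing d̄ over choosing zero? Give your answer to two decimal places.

Choosing d̄ yields the high-fitness type 44.4 − 2.2·d̄; choosing zero yields 14.6.
The high-fitness type is indifferent at 44.4 − 2.2·d̄ = 14.6, i.e. d̄ = (44.4 − 14.6) / 2.2 ≈ 13.55.
For any d̄ above 13.55 the high-fitness type would rather pool at zero, so separation collapses.

13.55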